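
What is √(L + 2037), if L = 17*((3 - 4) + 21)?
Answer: √2377 ≈ 48.755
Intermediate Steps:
L = 340 (L = 17*(-1 + 21) = 17*20 = 340)
√(L + 2037) = √(340 + 2037) = √2377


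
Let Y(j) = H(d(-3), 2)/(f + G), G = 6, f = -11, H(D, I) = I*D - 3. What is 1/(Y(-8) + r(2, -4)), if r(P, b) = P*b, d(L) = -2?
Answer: -5/33 ≈ -0.15152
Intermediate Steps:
H(D, I) = -3 + D*I (H(D, I) = D*I - 3 = -3 + D*I)
Y(j) = 7/5 (Y(j) = (-3 - 2*2)/(-11 + 6) = (-3 - 4)/(-5) = -7*(-1/5) = 7/5)
1/(Y(-8) + r(2, -4)) = 1/(7/5 + 2*(-4)) = 1/(7/5 - 8) = 1/(-33/5) = -5/33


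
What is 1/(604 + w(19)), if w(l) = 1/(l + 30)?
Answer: 49/29597 ≈ 0.0016556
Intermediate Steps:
w(l) = 1/(30 + l)
1/(604 + w(19)) = 1/(604 + 1/(30 + 19)) = 1/(604 + 1/49) = 1/(29597/49) = 49/29597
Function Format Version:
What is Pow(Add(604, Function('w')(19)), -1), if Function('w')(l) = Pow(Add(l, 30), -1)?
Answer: Rational(49, 29597) ≈ 0.0016556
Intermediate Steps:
Function('w')(l) = Pow(Add(30, l), -1)
Pow(Add(604, Function('w')(19)), -1) = Pow(Add(604, Pow(Add(30, 19), -1)), -1) = Pow(Add(604, Pow(49, -1)), -1) = Pow(Add(604, Rational(1, 49)), -1) = Pow(Rational(29597, 49), -1) = Rational(49, 29597)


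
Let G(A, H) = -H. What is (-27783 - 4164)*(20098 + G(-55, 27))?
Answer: -641208237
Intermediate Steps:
(-27783 - 4164)*(20098 + G(-55, 27)) = (-27783 - 4164)*(20098 - 1*27) = -31947*(20098 - 27) = -31947*20071 = -641208237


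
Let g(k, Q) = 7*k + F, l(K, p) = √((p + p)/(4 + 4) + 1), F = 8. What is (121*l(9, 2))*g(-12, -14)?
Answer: -4598*√6 ≈ -11263.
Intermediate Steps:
l(K, p) = √(1 + p/4) (l(K, p) = √((2*p)/8 + 1) = √((2*p)*(⅛) + 1) = √(p/4 + 1) = √(1 + p/4))
g(k, Q) = 8 + 7*k (g(k, Q) = 7*k + 8 = 8 + 7*k)
(121*l(9, 2))*g(-12, -14) = (121*(√(4 + 2)/2))*(8 + 7*(-12)) = (121*(√6/2))*(8 - 84) = (121*√6/2)*(-76) = -4598*√6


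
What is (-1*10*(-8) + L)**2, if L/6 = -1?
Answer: 5476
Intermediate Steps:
L = -6 (L = 6*(-1) = -6)
(-1*10*(-8) + L)**2 = (-1*10*(-8) - 6)**2 = (-10*(-8) - 6)**2 = (80 - 6)**2 = 74**2 = 5476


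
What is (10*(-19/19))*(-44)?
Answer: 440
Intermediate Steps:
(10*(-19/19))*(-44) = (10*(-19*1/19))*(-44) = (10*(-1))*(-44) = -10*(-44) = 440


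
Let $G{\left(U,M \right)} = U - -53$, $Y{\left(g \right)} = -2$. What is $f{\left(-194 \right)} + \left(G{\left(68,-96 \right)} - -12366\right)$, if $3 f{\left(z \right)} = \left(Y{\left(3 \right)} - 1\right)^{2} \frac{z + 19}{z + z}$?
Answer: $\frac{4845481}{388} \approx 12488.0$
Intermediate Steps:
$G{\left(U,M \right)} = 53 + U$ ($G{\left(U,M \right)} = U + 53 = 53 + U$)
$f{\left(z \right)} = \frac{3 \left(19 + z\right)}{2 z}$ ($f{\left(z \right)} = \frac{\left(-2 - 1\right)^{2} \frac{z + 19}{z + z}}{3} = \frac{\left(-3\right)^{2} \frac{19 + z}{2 z}}{3} = \frac{9 \left(19 + z\right) \frac{1}{2 z}}{3} = \frac{9 \frac{19 + z}{2 z}}{3} = \frac{\frac{9}{2} \frac{1}{z} \left(19 + z\right)}{3} = \frac{3 \left(19 + z\right)}{2 z}$)
$f{\left(-194 \right)} + \left(G{\left(68,-96 \right)} - -12366\right) = \frac{3 \left(19 - 194\right)}{2 \left(-194\right)} + \left(\left(53 + 68\right) - -12366\right) = \frac{3}{2} \left(- \frac{1}{194}\right) \left(-175\right) + \left(121 + 12366\right) = \frac{525}{388} + 12487 = \frac{4845481}{388}$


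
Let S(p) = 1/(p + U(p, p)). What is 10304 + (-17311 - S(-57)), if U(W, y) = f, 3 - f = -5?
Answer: -343342/49 ≈ -7007.0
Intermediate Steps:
f = 8 (f = 3 - 1*(-5) = 3 + 5 = 8)
U(W, y) = 8
S(p) = 1/(8 + p) (S(p) = 1/(p + 8) = 1/(8 + p))
10304 + (-17311 - S(-57)) = 10304 + (-17311 - 1/(8 - 57)) = 10304 + (-17311 - 1/(-49)) = 10304 + (-17311 - 1*(-1/49)) = 10304 + (-17311 + 1/49) = 10304 - 848238/49 = -343342/49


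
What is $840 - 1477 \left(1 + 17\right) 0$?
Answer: $840$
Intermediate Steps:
$840 - 1477 \left(1 + 17\right) 0 = 840 - 1477 \cdot 18 \cdot 0 = 840 - 0 = 840 + 0 = 840$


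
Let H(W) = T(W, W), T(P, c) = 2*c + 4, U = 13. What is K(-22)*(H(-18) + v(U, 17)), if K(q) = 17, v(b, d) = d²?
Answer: 4369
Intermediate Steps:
T(P, c) = 4 + 2*c
H(W) = 4 + 2*W
K(-22)*(H(-18) + v(U, 17)) = 17*((4 + 2*(-18)) + 17²) = 17*((4 - 36) + 289) = 17*(-32 + 289) = 17*257 = 4369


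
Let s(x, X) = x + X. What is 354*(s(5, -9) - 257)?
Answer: -92394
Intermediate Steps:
s(x, X) = X + x
354*(s(5, -9) - 257) = 354*((-9 + 5) - 257) = 354*(-4 - 257) = 354*(-261) = -92394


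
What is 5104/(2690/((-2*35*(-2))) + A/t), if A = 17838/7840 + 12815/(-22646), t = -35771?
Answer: 279441769967360/1051971131487 ≈ 265.64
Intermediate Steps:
A = 75872437/44386160 (A = 17838*(1/7840) + 12815*(-1/22646) = 8919/3920 - 12815/22646 = 75872437/44386160 ≈ 1.7094)
5104/(2690/((-2*35*(-2))) + A/t) = 5104/(2690/((-2*35*(-2))) + (75872437/44386160)/(-35771)) = 5104/(2690/((-70*(-2))) + (75872437/44386160)*(-1/35771)) = 5104/(2690/140 - 75872437/1587737329360) = 5104/(2690*(1/140) - 75872437/1587737329360) = 5104/(269/14 - 75872437/1587737329360) = 5104/(30507162813123/1587737329360) = 5104*(1587737329360/30507162813123) = 279441769967360/1051971131487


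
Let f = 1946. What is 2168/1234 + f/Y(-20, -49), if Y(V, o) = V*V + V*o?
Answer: 1348301/425730 ≈ 3.1670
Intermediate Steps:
Y(V, o) = V² + V*o
2168/1234 + f/Y(-20, -49) = 2168/1234 + 1946/((-20*(-20 - 49))) = 2168*(1/1234) + 1946/((-20*(-69))) = 1084/617 + 1946/1380 = 1084/617 + 1946*(1/1380) = 1084/617 + 973/690 = 1348301/425730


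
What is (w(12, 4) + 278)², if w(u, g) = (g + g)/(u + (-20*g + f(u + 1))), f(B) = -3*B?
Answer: 884348644/11449 ≈ 77242.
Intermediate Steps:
w(u, g) = 2*g/(-3 - 20*g - 2*u) (w(u, g) = (g + g)/(u + (-20*g - 3*(u + 1))) = (2*g)/(u + (-20*g - 3*(1 + u))) = (2*g)/(u + (-20*g + (-3 - 3*u))) = (2*g)/(u + (-3 - 20*g - 3*u)) = (2*g)/(-3 - 20*g - 2*u) = 2*g/(-3 - 20*g - 2*u))
(w(12, 4) + 278)² = (-2*4/(3 + 2*12 + 20*4) + 278)² = (-2*4/(3 + 24 + 80) + 278)² = (-2*4/107 + 278)² = (-2*4*1/107 + 278)² = (-8/107 + 278)² = (29738/107)² = 884348644/11449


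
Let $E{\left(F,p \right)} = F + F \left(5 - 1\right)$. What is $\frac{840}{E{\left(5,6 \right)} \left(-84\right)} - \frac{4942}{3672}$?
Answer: $- \frac{16027}{9180} \approx -1.7459$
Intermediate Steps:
$E{\left(F,p \right)} = 5 F$ ($E{\left(F,p \right)} = F + F 4 = F + 4 F = 5 F$)
$\frac{840}{E{\left(5,6 \right)} \left(-84\right)} - \frac{4942}{3672} = \frac{840}{5 \cdot 5 \left(-84\right)} - \frac{4942}{3672} = \frac{840}{25 \left(-84\right)} - \frac{2471}{1836} = \frac{840}{-2100} - \frac{2471}{1836} = 840 \left(- \frac{1}{2100}\right) - \frac{2471}{1836} = - \frac{2}{5} - \frac{2471}{1836} = - \frac{16027}{9180}$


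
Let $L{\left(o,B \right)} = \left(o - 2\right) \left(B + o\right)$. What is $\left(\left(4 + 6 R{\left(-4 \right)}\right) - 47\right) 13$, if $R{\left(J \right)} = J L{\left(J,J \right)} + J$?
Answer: $-15847$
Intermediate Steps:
$L{\left(o,B \right)} = \left(-2 + o\right) \left(B + o\right)$
$R{\left(J \right)} = J + J \left(- 4 J + 2 J^{2}\right)$ ($R{\left(J \right)} = J \left(J^{2} - 2 J - 2 J + J J\right) + J = J \left(J^{2} - 2 J - 2 J + J^{2}\right) + J = J \left(- 4 J + 2 J^{2}\right) + J = J + J \left(- 4 J + 2 J^{2}\right)$)
$\left(\left(4 + 6 R{\left(-4 \right)}\right) - 47\right) 13 = \left(\left(4 + 6 \left(- 4 \left(1 - -16 + 2 \left(-4\right)^{2}\right)\right)\right) - 47\right) 13 = \left(\left(4 + 6 \left(- 4 \left(1 + 16 + 2 \cdot 16\right)\right)\right) - 47\right) 13 = \left(\left(4 + 6 \left(- 4 \left(1 + 16 + 32\right)\right)\right) - 47\right) 13 = \left(\left(4 + 6 \left(\left(-4\right) 49\right)\right) - 47\right) 13 = \left(\left(4 + 6 \left(-196\right)\right) - 47\right) 13 = \left(\left(4 - 1176\right) - 47\right) 13 = \left(-1172 - 47\right) 13 = \left(-1219\right) 13 = -15847$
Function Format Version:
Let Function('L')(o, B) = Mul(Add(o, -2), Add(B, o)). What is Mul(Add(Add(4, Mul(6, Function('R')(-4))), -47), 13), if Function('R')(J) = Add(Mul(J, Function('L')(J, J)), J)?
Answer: -15847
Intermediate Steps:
Function('L')(o, B) = Mul(Add(-2, o), Add(B, o))
Function('R')(J) = Add(J, Mul(J, Add(Mul(-4, J), Mul(2, Pow(J, 2))))) (Function('R')(J) = Add(Mul(J, Add(Pow(J, 2), Mul(-2, J), Mul(-2, J), Mul(J, J))), J) = Add(Mul(J, Add(Pow(J, 2), Mul(-2, J), Mul(-2, J), Pow(J, 2))), J) = Add(Mul(J, Add(Mul(-4, J), Mul(2, Pow(J, 2)))), J) = Add(J, Mul(J, Add(Mul(-4, J), Mul(2, Pow(J, 2))))))
Mul(Add(Add(4, Mul(6, Function('R')(-4))), -47), 13) = Mul(Add(Add(4, Mul(6, Mul(-4, Add(1, Mul(-4, -4), Mul(2, Pow(-4, 2)))))), -47), 13) = Mul(Add(Add(4, Mul(6, Mul(-4, Add(1, 16, Mul(2, 16))))), -47), 13) = Mul(Add(Add(4, Mul(6, Mul(-4, Add(1, 16, 32)))), -47), 13) = Mul(Add(Add(4, Mul(6, Mul(-4, 49))), -47), 13) = Mul(Add(Add(4, Mul(6, -196)), -47), 13) = Mul(Add(Add(4, -1176), -47), 13) = Mul(Add(-1172, -47), 13) = Mul(-1219, 13) = -15847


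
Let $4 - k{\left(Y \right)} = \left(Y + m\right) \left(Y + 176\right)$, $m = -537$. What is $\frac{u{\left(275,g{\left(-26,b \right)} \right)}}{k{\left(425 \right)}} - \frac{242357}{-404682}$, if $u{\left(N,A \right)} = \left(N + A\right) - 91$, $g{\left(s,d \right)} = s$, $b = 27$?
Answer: $\frac{2047305446}{3405196689} \approx 0.60123$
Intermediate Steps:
$u{\left(N,A \right)} = -91 + A + N$ ($u{\left(N,A \right)} = \left(A + N\right) - 91 = -91 + A + N$)
$k{\left(Y \right)} = 4 - \left(-537 + Y\right) \left(176 + Y\right)$ ($k{\left(Y \right)} = 4 - \left(Y - 537\right) \left(Y + 176\right) = 4 - \left(-537 + Y\right) \left(176 + Y\right)$)
$\frac{u{\left(275,g{\left(-26,b \right)} \right)}}{k{\left(425 \right)}} - \frac{242357}{-404682} = \frac{-91 - 26 + 275}{94516 - 425^{2} + 361 \cdot 425} - \frac{242357}{-404682} = \frac{158}{94516 - 180625 + 153425} - - \frac{242357}{404682} = \frac{158}{94516 - 180625 + 153425} + \frac{242357}{404682} = \frac{158}{67316} + \frac{242357}{404682} = 158 \cdot \frac{1}{67316} + \frac{242357}{404682} = \frac{79}{33658} + \frac{242357}{404682} = \frac{2047305446}{3405196689}$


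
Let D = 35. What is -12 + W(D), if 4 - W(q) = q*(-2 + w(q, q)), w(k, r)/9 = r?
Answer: -10963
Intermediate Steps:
w(k, r) = 9*r
W(q) = 4 - q*(-2 + 9*q)
-12 + W(D) = -12 + (4 - 9*35² + 2*35) = -12 + (4 - 9*1225 + 70) = -12 + (4 - 11025 + 70) = -12 - 10951 = -10963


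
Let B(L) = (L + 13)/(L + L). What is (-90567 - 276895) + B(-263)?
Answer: -96642381/263 ≈ -3.6746e+5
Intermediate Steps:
B(L) = (13 + L)/(2*L) (B(L) = (13 + L)/((2*L)) = (13 + L)*(1/(2*L)) = (13 + L)/(2*L))
(-90567 - 276895) + B(-263) = (-90567 - 276895) + (½)*(13 - 263)/(-263) = -367462 + (½)*(-1/263)*(-250) = -367462 + 125/263 = -96642381/263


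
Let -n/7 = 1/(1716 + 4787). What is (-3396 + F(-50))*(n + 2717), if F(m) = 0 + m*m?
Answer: -2261586432/929 ≈ -2.4344e+6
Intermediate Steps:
F(m) = m**2 (F(m) = 0 + m**2 = m**2)
n = -1/929 (n = -7/(1716 + 4787) = -7/6503 = -7*1/6503 = -1/929 ≈ -0.0010764)
(-3396 + F(-50))*(n + 2717) = (-3396 + (-50)**2)*(-1/929 + 2717) = (-3396 + 2500)*(2524092/929) = -896*2524092/929 = -2261586432/929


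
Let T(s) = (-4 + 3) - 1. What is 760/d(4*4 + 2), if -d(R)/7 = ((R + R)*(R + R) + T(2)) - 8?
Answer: -380/4501 ≈ -0.084426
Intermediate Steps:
T(s) = -2 (T(s) = -1 - 1 = -2)
d(R) = 70 - 28*R² (d(R) = -7*(((R + R)*(R + R) - 2) - 8) = -7*(((2*R)*(2*R) - 2) - 8) = -7*((4*R² - 2) - 8) = -7*((-2 + 4*R²) - 8) = -7*(-10 + 4*R²) = 70 - 28*R²)
760/d(4*4 + 2) = 760/(70 - 28*(4*4 + 2)²) = 760/(70 - 28*(16 + 2)²) = 760/(70 - 28*18²) = 760/(70 - 28*324) = 760/(70 - 9072) = 760/(-9002) = 760*(-1/9002) = -380/4501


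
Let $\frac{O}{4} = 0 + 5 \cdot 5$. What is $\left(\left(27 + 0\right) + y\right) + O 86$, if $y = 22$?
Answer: $8649$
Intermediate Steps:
$O = 100$ ($O = 4 \left(0 + 5 \cdot 5\right) = 4 \left(0 + 25\right) = 4 \cdot 25 = 100$)
$\left(\left(27 + 0\right) + y\right) + O 86 = \left(\left(27 + 0\right) + 22\right) + 100 \cdot 86 = \left(27 + 22\right) + 8600 = 49 + 8600 = 8649$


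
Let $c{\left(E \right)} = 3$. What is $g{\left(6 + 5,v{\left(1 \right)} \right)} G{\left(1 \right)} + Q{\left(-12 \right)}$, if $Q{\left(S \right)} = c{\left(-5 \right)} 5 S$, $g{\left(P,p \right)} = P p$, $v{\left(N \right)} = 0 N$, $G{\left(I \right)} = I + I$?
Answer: $-180$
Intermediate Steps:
$G{\left(I \right)} = 2 I$
$v{\left(N \right)} = 0$
$Q{\left(S \right)} = 15 S$ ($Q{\left(S \right)} = 3 \cdot 5 S = 15 S$)
$g{\left(6 + 5,v{\left(1 \right)} \right)} G{\left(1 \right)} + Q{\left(-12 \right)} = \left(6 + 5\right) 0 \cdot 2 \cdot 1 + 15 \left(-12\right) = 11 \cdot 0 \cdot 2 - 180 = 0 \cdot 2 - 180 = 0 - 180 = -180$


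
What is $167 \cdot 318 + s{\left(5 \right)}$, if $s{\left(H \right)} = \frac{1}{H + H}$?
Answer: $\frac{531061}{10} \approx 53106.0$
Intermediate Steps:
$s{\left(H \right)} = \frac{1}{2 H}$
$167 \cdot 318 + s{\left(5 \right)} = 167 \cdot 318 + \frac{1}{2 \cdot 5} = 53106 + \frac{1}{2} \cdot \frac{1}{5} = 53106 + \frac{1}{10} = \frac{531061}{10}$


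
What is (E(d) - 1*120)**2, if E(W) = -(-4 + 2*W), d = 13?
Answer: 20164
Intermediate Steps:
E(W) = 4 - 2*W (E(W) = -2*(-2 + W) = 4 - 2*W)
(E(d) - 1*120)**2 = ((4 - 2*13) - 1*120)**2 = ((4 - 26) - 120)**2 = (-22 - 120)**2 = (-142)**2 = 20164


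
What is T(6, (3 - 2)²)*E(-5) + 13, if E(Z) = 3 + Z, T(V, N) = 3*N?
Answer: 7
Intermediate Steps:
T(6, (3 - 2)²)*E(-5) + 13 = (3*(3 - 2)²)*(3 - 5) + 13 = (3*1²)*(-2) + 13 = (3*1)*(-2) + 13 = 3*(-2) + 13 = -6 + 13 = 7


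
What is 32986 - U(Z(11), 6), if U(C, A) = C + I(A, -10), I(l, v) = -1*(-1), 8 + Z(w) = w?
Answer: 32982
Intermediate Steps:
Z(w) = -8 + w
I(l, v) = 1
U(C, A) = 1 + C (U(C, A) = C + 1 = 1 + C)
32986 - U(Z(11), 6) = 32986 - (1 + (-8 + 11)) = 32986 - (1 + 3) = 32986 - 1*4 = 32986 - 4 = 32982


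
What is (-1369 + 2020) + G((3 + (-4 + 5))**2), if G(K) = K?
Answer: 667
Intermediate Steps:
(-1369 + 2020) + G((3 + (-4 + 5))**2) = (-1369 + 2020) + (3 + (-4 + 5))**2 = 651 + (3 + 1)**2 = 651 + 4**2 = 651 + 16 = 667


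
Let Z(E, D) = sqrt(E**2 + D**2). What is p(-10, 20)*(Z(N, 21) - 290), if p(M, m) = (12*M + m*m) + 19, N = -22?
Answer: -86710 + 1495*sqrt(37) ≈ -77616.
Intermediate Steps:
p(M, m) = 19 + m**2 + 12*M (p(M, m) = (12*M + m**2) + 19 = (m**2 + 12*M) + 19 = 19 + m**2 + 12*M)
Z(E, D) = sqrt(D**2 + E**2)
p(-10, 20)*(Z(N, 21) - 290) = (19 + 20**2 + 12*(-10))*(sqrt(21**2 + (-22)**2) - 290) = (19 + 400 - 120)*(sqrt(441 + 484) - 290) = 299*(sqrt(925) - 290) = 299*(5*sqrt(37) - 290) = 299*(-290 + 5*sqrt(37)) = -86710 + 1495*sqrt(37)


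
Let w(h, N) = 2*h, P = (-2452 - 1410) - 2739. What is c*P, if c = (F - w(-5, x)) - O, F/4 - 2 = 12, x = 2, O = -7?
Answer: -481873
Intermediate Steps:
P = -6601 (P = -3862 - 2739 = -6601)
F = 56 (F = 8 + 4*12 = 8 + 48 = 56)
c = 73 (c = (56 - 2*(-5)) - 1*(-7) = (56 - 1*(-10)) + 7 = (56 + 10) + 7 = 66 + 7 = 73)
c*P = 73*(-6601) = -481873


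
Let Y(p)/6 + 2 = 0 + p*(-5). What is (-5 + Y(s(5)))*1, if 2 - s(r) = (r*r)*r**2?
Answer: 18673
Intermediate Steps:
s(r) = 2 - r**4 (s(r) = 2 - r*r*r**2 = 2 - r**2*r**2 = 2 - r**4)
Y(p) = -12 - 30*p (Y(p) = -12 + 6*(0 + p*(-5)) = -12 + 6*(0 - 5*p) = -12 + 6*(-5*p) = -12 - 30*p)
(-5 + Y(s(5)))*1 = (-5 + (-12 - 30*(2 - 1*5**4)))*1 = (-5 + (-12 - 30*(2 - 1*625)))*1 = (-5 + (-12 - 30*(2 - 625)))*1 = (-5 + (-12 - 30*(-623)))*1 = (-5 + (-12 + 18690))*1 = (-5 + 18678)*1 = 18673*1 = 18673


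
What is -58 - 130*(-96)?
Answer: 12422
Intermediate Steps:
-58 - 130*(-96) = -58 + 12480 = 12422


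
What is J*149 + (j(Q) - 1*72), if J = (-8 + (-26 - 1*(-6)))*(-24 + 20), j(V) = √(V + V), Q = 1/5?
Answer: 16616 + √10/5 ≈ 16617.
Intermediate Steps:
Q = ⅕ ≈ 0.20000
j(V) = √2*√V (j(V) = √(2*V) = √2*√V)
J = 112 (J = (-8 + (-26 + 6))*(-4) = (-8 - 20)*(-4) = -28*(-4) = 112)
J*149 + (j(Q) - 1*72) = 112*149 + (√2*√(⅕) - 1*72) = 16688 + (√2*(√5/5) - 72) = 16688 + (√10/5 - 72) = 16688 + (-72 + √10/5) = 16616 + √10/5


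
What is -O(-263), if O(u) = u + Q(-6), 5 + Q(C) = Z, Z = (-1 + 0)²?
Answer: 267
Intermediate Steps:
Z = 1 (Z = (-1)² = 1)
Q(C) = -4 (Q(C) = -5 + 1 = -4)
O(u) = -4 + u (O(u) = u - 4 = -4 + u)
-O(-263) = -(-4 - 263) = -1*(-267) = 267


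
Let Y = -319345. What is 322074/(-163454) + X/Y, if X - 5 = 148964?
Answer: -63601150228/26099108815 ≈ -2.4369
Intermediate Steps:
X = 148969 (X = 5 + 148964 = 148969)
322074/(-163454) + X/Y = 322074/(-163454) + 148969/(-319345) = 322074*(-1/163454) + 148969*(-1/319345) = -161037/81727 - 148969/319345 = -63601150228/26099108815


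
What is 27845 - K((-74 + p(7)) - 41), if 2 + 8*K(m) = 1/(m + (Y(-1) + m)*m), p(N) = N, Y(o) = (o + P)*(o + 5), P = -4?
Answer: 3055403591/109728 ≈ 27845.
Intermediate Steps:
Y(o) = (-4 + o)*(5 + o) (Y(o) = (o - 4)*(o + 5) = (-4 + o)*(5 + o))
K(m) = -1/4 + 1/(8*(m + m*(-20 + m))) (K(m) = -1/4 + 1/(8*(m + ((-20 - 1 + (-1)**2) + m)*m)) = -1/4 + 1/(8*(m + ((-20 - 1 + 1) + m)*m)) = -1/4 + 1/(8*(m + (-20 + m)*m)) = -1/4 + 1/(8*(m + m*(-20 + m))))
27845 - K((-74 + p(7)) - 41) = 27845 - (1 - 2*((-74 + 7) - 41)**2 + 38*((-74 + 7) - 41))/(8*((-74 + 7) - 41)*(-19 + ((-74 + 7) - 41))) = 27845 - (1 - 2*(-67 - 41)**2 + 38*(-67 - 41))/(8*(-67 - 41)*(-19 + (-67 - 41))) = 27845 - (1 - 2*(-108)**2 + 38*(-108))/(8*(-108)*(-19 - 108)) = 27845 - (-1)*(1 - 2*11664 - 4104)/(8*108*(-127)) = 27845 - (-1)*(-1)*(1 - 23328 - 4104)/(8*108*127) = 27845 - (-1)*(-1)*(-27431)/(8*108*127) = 27845 - 1*(-27431/109728) = 27845 + 27431/109728 = 3055403591/109728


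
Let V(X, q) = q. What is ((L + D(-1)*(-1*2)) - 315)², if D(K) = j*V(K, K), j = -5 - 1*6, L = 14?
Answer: 104329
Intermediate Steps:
j = -11 (j = -5 - 6 = -11)
D(K) = -11*K
((L + D(-1)*(-1*2)) - 315)² = ((14 + (-11*(-1))*(-1*2)) - 315)² = ((14 + 11*(-2)) - 315)² = ((14 - 22) - 315)² = (-8 - 315)² = (-323)² = 104329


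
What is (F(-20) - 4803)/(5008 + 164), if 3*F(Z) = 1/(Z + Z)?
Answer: -576361/620640 ≈ -0.92866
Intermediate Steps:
F(Z) = 1/(6*Z) (F(Z) = 1/(3*(Z + Z)) = 1/(3*((2*Z))) = (1/(2*Z))/3 = 1/(6*Z))
(F(-20) - 4803)/(5008 + 164) = ((⅙)/(-20) - 4803)/(5008 + 164) = ((⅙)*(-1/20) - 4803)/5172 = (-1/120 - 4803)*(1/5172) = -576361/120*1/5172 = -576361/620640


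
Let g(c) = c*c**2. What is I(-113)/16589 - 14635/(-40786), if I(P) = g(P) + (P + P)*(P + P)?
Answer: -56524031291/676598954 ≈ -83.541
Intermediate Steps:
g(c) = c**3
I(P) = P**3 + 4*P**2 (I(P) = P**3 + (P + P)*(P + P) = P**3 + (2*P)*(2*P) = P**3 + 4*P**2)
I(-113)/16589 - 14635/(-40786) = ((-113)**2*(4 - 113))/16589 - 14635/(-40786) = (12769*(-109))*(1/16589) - 14635*(-1/40786) = -1391821*1/16589 + 14635/40786 = -1391821/16589 + 14635/40786 = -56524031291/676598954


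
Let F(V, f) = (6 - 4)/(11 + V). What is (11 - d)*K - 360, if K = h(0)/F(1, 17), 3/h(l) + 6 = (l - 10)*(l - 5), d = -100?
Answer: -6921/22 ≈ -314.59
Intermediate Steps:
F(V, f) = 2/(11 + V)
h(l) = 3/(-6 + (-10 + l)*(-5 + l)) (h(l) = 3/(-6 + (l - 10)*(l - 5)) = 3/(-6 + (-10 + l)*(-5 + l)))
K = 9/22 (K = (3/(44 + 0² - 15*0))/((2/(11 + 1))) = (3/(44 + 0 + 0))/((2/12)) = (3/44)/((2*(1/12))) = (3*(1/44))/(⅙) = (3/44)*6 = 9/22 ≈ 0.40909)
(11 - d)*K - 360 = (11 - 1*(-100))*(9/22) - 360 = (11 + 100)*(9/22) - 360 = 111*(9/22) - 360 = 999/22 - 360 = -6921/22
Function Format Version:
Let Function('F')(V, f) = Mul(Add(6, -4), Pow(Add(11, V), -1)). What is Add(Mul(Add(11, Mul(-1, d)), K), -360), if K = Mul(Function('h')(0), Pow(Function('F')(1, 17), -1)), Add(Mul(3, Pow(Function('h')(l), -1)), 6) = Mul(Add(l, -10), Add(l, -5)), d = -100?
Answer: Rational(-6921, 22) ≈ -314.59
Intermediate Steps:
Function('F')(V, f) = Mul(2, Pow(Add(11, V), -1))
Function('h')(l) = Mul(3, Pow(Add(-6, Mul(Add(-10, l), Add(-5, l))), -1)) (Function('h')(l) = Mul(3, Pow(Add(-6, Mul(Add(l, -10), Add(l, -5))), -1)) = Mul(3, Pow(Add(-6, Mul(Add(-10, l), Add(-5, l))), -1)))
K = Rational(9, 22) (K = Mul(Mul(3, Pow(Add(44, Pow(0, 2), Mul(-15, 0)), -1)), Pow(Mul(2, Pow(Add(11, 1), -1)), -1)) = Mul(Mul(3, Pow(Add(44, 0, 0), -1)), Pow(Mul(2, Pow(12, -1)), -1)) = Mul(Mul(3, Pow(44, -1)), Pow(Mul(2, Rational(1, 12)), -1)) = Mul(Mul(3, Rational(1, 44)), Pow(Rational(1, 6), -1)) = Mul(Rational(3, 44), 6) = Rational(9, 22) ≈ 0.40909)
Add(Mul(Add(11, Mul(-1, d)), K), -360) = Add(Mul(Add(11, Mul(-1, -100)), Rational(9, 22)), -360) = Add(Mul(Add(11, 100), Rational(9, 22)), -360) = Add(Mul(111, Rational(9, 22)), -360) = Add(Rational(999, 22), -360) = Rational(-6921, 22)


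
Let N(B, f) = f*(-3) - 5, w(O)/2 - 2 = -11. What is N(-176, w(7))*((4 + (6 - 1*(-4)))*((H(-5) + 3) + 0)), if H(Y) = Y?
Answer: -1372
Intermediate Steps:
w(O) = -18 (w(O) = 4 + 2*(-11) = 4 - 22 = -18)
N(B, f) = -5 - 3*f (N(B, f) = -3*f - 5 = -5 - 3*f)
N(-176, w(7))*((4 + (6 - 1*(-4)))*((H(-5) + 3) + 0)) = (-5 - 3*(-18))*((4 + (6 - 1*(-4)))*((-5 + 3) + 0)) = (-5 + 54)*((4 + (6 + 4))*(-2 + 0)) = 49*((4 + 10)*(-2)) = 49*(14*(-2)) = 49*(-28) = -1372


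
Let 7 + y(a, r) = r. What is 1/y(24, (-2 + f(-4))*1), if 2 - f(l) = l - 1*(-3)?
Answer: -1/6 ≈ -0.16667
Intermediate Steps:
f(l) = -1 - l (f(l) = 2 - (l - 1*(-3)) = 2 - (l + 3) = 2 - (3 + l) = 2 + (-3 - l) = -1 - l)
y(a, r) = -7 + r
1/y(24, (-2 + f(-4))*1) = 1/(-7 + (-2 + (-1 - 1*(-4)))*1) = 1/(-7 + (-2 + (-1 + 4))*1) = 1/(-7 + (-2 + 3)*1) = 1/(-7 + 1*1) = 1/(-7 + 1) = 1/(-6) = -1/6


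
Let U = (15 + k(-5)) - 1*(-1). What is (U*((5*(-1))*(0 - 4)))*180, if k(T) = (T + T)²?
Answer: 417600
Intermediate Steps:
k(T) = 4*T² (k(T) = (2*T)² = 4*T²)
U = 116 (U = (15 + 4*(-5)²) - 1*(-1) = (15 + 4*25) + 1 = (15 + 100) + 1 = 115 + 1 = 116)
(U*((5*(-1))*(0 - 4)))*180 = (116*((5*(-1))*(0 - 4)))*180 = (116*(-5*(-4)))*180 = (116*20)*180 = 2320*180 = 417600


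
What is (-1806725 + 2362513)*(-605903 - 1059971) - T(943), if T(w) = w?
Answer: -925872779655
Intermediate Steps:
(-1806725 + 2362513)*(-605903 - 1059971) - T(943) = (-1806725 + 2362513)*(-605903 - 1059971) - 1*943 = 555788*(-1665874) - 943 = -925872778712 - 943 = -925872779655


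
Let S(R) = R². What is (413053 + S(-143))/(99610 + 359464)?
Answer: 216751/229537 ≈ 0.94430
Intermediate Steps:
(413053 + S(-143))/(99610 + 359464) = (413053 + (-143)²)/(99610 + 359464) = (413053 + 20449)/459074 = 433502*(1/459074) = 216751/229537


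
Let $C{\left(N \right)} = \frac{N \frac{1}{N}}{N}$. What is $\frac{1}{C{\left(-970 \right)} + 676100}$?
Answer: $\frac{970}{655816999} \approx 1.4791 \cdot 10^{-6}$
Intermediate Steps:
$C{\left(N \right)} = \frac{1}{N}$ ($C{\left(N \right)} = 1 \frac{1}{N} = \frac{1}{N}$)
$\frac{1}{C{\left(-970 \right)} + 676100} = \frac{1}{\frac{1}{-970} + 676100} = \frac{1}{- \frac{1}{970} + 676100} = \frac{1}{\frac{655816999}{970}} = \frac{970}{655816999}$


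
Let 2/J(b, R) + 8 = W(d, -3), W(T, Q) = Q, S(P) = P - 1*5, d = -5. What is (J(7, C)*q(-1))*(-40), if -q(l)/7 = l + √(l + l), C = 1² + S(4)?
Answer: 560/11 - 560*I*√2/11 ≈ 50.909 - 71.996*I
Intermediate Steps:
S(P) = -5 + P (S(P) = P - 5 = -5 + P)
C = 0 (C = 1² + (-5 + 4) = 1 - 1 = 0)
J(b, R) = -2/11 (J(b, R) = 2/(-8 - 3) = 2/(-11) = 2*(-1/11) = -2/11)
q(l) = -7*l - 7*√2*√l (q(l) = -7*(l + √(l + l)) = -7*(l + √(2*l)) = -7*(l + √2*√l) = -7*l - 7*√2*√l)
(J(7, C)*q(-1))*(-40) = -2*(-7*(-1) - 7*√2*√(-1))/11*(-40) = -2*(7 - 7*√2*I)/11*(-40) = -2*(7 - 7*I*√2)/11*(-40) = (-14/11 + 14*I*√2/11)*(-40) = 560/11 - 560*I*√2/11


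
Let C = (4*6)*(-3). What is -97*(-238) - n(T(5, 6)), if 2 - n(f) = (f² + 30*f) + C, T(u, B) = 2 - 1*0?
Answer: 23076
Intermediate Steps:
C = -72 (C = 24*(-3) = -72)
T(u, B) = 2 (T(u, B) = 2 + 0 = 2)
n(f) = 74 - f² - 30*f (n(f) = 2 - ((f² + 30*f) - 72) = 2 - (-72 + f² + 30*f) = 2 + (72 - f² - 30*f) = 74 - f² - 30*f)
-97*(-238) - n(T(5, 6)) = -97*(-238) - (74 - 1*2² - 30*2) = 23086 - (74 - 1*4 - 60) = 23086 - (74 - 4 - 60) = 23086 - 1*10 = 23086 - 10 = 23076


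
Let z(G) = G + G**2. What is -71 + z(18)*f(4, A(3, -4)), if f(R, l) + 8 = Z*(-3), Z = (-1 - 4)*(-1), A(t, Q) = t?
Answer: -7937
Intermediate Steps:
Z = 5 (Z = -5*(-1) = 5)
f(R, l) = -23 (f(R, l) = -8 + 5*(-3) = -8 - 15 = -23)
-71 + z(18)*f(4, A(3, -4)) = -71 + (18*(1 + 18))*(-23) = -71 + (18*19)*(-23) = -71 + 342*(-23) = -71 - 7866 = -7937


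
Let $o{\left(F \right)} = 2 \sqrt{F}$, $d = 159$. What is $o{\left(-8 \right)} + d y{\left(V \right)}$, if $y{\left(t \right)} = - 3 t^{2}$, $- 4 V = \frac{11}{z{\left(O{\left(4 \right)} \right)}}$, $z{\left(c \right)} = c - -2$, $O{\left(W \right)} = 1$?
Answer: $- \frac{6413}{16} + 4 i \sqrt{2} \approx -400.81 + 5.6569 i$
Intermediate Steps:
$z{\left(c \right)} = 2 + c$ ($z{\left(c \right)} = c + 2 = 2 + c$)
$V = - \frac{11}{12}$ ($V = - \frac{11 \frac{1}{2 + 1}}{4} = - \frac{11 \cdot \frac{1}{3}}{4} = \left(- \frac{1}{4}\right) \frac{11}{3} = - \frac{11}{12} \approx -0.91667$)
$o{\left(-8 \right)} + d y{\left(V \right)} = 2 \sqrt{-8} + 159 \left(- 3 \left(- \frac{11}{12}\right)^{2}\right) = 2 \cdot 2 i \sqrt{2} + 159 \left(\left(-3\right) \frac{121}{144}\right) = 4 i \sqrt{2} + 159 \left(- \frac{121}{48}\right) = 4 i \sqrt{2} - \frac{6413}{16} = - \frac{6413}{16} + 4 i \sqrt{2}$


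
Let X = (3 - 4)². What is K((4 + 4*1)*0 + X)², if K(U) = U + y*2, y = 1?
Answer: 9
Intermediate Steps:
X = 1 (X = (-1)² = 1)
K(U) = 2 + U (K(U) = U + 1*2 = U + 2 = 2 + U)
K((4 + 4*1)*0 + X)² = (2 + ((4 + 4*1)*0 + 1))² = (2 + ((4 + 4)*0 + 1))² = (2 + (8*0 + 1))² = (2 + (0 + 1))² = (2 + 1)² = 3² = 9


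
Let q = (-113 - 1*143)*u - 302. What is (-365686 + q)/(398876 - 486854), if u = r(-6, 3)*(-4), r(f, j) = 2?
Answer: 5870/1419 ≈ 4.1367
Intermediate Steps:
u = -8 (u = 2*(-4) = -8)
q = 1746 (q = (-113 - 1*143)*(-8) - 302 = (-113 - 143)*(-8) - 302 = -256*(-8) - 302 = 2048 - 302 = 1746)
(-365686 + q)/(398876 - 486854) = (-365686 + 1746)/(398876 - 486854) = -363940/(-87978) = -363940*(-1/87978) = 5870/1419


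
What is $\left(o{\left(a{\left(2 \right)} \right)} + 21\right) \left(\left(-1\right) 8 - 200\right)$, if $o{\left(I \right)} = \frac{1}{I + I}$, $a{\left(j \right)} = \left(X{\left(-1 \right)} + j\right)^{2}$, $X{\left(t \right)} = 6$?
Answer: $- \frac{34957}{8} \approx -4369.6$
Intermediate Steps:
$a{\left(j \right)} = \left(6 + j\right)^{2}$
$o{\left(I \right)} = \frac{1}{2 I}$
$\left(o{\left(a{\left(2 \right)} \right)} + 21\right) \left(\left(-1\right) 8 - 200\right) = \left(\frac{1}{2 \left(6 + 2\right)^{2}} + 21\right) \left(\left(-1\right) 8 - 200\right) = \left(\frac{1}{2 \cdot 8^{2}} + 21\right) \left(-8 - 200\right) = \left(\frac{1}{2 \cdot 64} + 21\right) \left(-208\right) = \left(\frac{1}{2} \cdot \frac{1}{64} + 21\right) \left(-208\right) = \left(\frac{1}{128} + 21\right) \left(-208\right) = \frac{2689}{128} \left(-208\right) = - \frac{34957}{8}$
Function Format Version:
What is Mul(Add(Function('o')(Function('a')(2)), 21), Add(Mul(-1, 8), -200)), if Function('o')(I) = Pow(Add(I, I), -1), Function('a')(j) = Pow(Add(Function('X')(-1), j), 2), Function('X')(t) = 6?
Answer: Rational(-34957, 8) ≈ -4369.6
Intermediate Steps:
Function('a')(j) = Pow(Add(6, j), 2)
Function('o')(I) = Mul(Rational(1, 2), Pow(I, -1)) (Function('o')(I) = Pow(Mul(2, I), -1) = Mul(Rational(1, 2), Pow(I, -1)))
Mul(Add(Function('o')(Function('a')(2)), 21), Add(Mul(-1, 8), -200)) = Mul(Add(Mul(Rational(1, 2), Pow(Pow(Add(6, 2), 2), -1)), 21), Add(Mul(-1, 8), -200)) = Mul(Add(Mul(Rational(1, 2), Pow(Pow(8, 2), -1)), 21), Add(-8, -200)) = Mul(Add(Mul(Rational(1, 2), Pow(64, -1)), 21), -208) = Mul(Add(Mul(Rational(1, 2), Rational(1, 64)), 21), -208) = Mul(Add(Rational(1, 128), 21), -208) = Mul(Rational(2689, 128), -208) = Rational(-34957, 8)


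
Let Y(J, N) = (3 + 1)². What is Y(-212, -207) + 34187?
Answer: 34203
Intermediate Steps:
Y(J, N) = 16 (Y(J, N) = 4² = 16)
Y(-212, -207) + 34187 = 16 + 34187 = 34203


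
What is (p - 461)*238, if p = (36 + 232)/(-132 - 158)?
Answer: -15941002/145 ≈ -1.0994e+5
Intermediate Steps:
p = -134/145 (p = 268/(-290) = 268*(-1/290) = -134/145 ≈ -0.92414)
(p - 461)*238 = (-134/145 - 461)*238 = -66979/145*238 = -15941002/145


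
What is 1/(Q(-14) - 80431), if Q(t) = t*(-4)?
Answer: -1/80375 ≈ -1.2442e-5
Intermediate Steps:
Q(t) = -4*t
1/(Q(-14) - 80431) = 1/(-4*(-14) - 80431) = 1/(56 - 80431) = 1/(-80375) = -1/80375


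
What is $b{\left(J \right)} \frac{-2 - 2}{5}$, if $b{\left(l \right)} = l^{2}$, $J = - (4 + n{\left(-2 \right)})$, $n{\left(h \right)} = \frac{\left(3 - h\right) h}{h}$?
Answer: $- \frac{324}{5} \approx -64.8$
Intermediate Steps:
$n{\left(h \right)} = 3 - h$ ($n{\left(h \right)} = \frac{h \left(3 - h\right)}{h} = 3 - h$)
$J = -9$ ($J = - (4 + \left(3 - -2\right)) = - (4 + \left(3 + 2\right)) = - (4 + 5) = \left(-1\right) 9 = -9$)
$b{\left(J \right)} \frac{-2 - 2}{5} = \left(-9\right)^{2} \frac{-2 - 2}{5} = 81 \left(\left(-4\right) \frac{1}{5}\right) = 81 \left(- \frac{4}{5}\right) = - \frac{324}{5}$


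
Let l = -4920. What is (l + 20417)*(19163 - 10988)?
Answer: 126687975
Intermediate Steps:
(l + 20417)*(19163 - 10988) = (-4920 + 20417)*(19163 - 10988) = 15497*8175 = 126687975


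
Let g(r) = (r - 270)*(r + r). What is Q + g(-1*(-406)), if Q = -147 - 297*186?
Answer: 55043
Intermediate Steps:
Q = -55389 (Q = -147 - 55242 = -55389)
g(r) = 2*r*(-270 + r) (g(r) = (-270 + r)*(2*r) = 2*r*(-270 + r))
Q + g(-1*(-406)) = -55389 + 2*(-1*(-406))*(-270 - 1*(-406)) = -55389 + 2*406*(-270 + 406) = -55389 + 2*406*136 = -55389 + 110432 = 55043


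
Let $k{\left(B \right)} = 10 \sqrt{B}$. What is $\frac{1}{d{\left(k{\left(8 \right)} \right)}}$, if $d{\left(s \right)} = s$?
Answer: $\frac{\sqrt{2}}{40} \approx 0.035355$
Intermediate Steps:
$\frac{1}{d{\left(k{\left(8 \right)} \right)}} = \frac{1}{10 \sqrt{8}} = \frac{1}{10 \cdot 2 \sqrt{2}} = \frac{1}{20 \sqrt{2}} = \frac{\sqrt{2}}{40}$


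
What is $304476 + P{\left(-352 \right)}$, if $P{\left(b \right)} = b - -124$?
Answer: $304248$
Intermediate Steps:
$P{\left(b \right)} = 124 + b$ ($P{\left(b \right)} = b + 124 = 124 + b$)
$304476 + P{\left(-352 \right)} = 304476 + \left(124 - 352\right) = 304476 - 228 = 304248$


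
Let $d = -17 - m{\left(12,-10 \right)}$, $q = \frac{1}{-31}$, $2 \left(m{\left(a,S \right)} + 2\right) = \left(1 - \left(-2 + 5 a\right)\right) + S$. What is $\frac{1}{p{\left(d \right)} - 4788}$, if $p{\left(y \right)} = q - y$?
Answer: $- \frac{62}{298005} \approx -0.00020805$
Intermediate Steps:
$m{\left(a,S \right)} = - \frac{1}{2} + \frac{S}{2} - \frac{5 a}{2}$ ($m{\left(a,S \right)} = -2 + \frac{\left(1 - \left(-2 + 5 a\right)\right) + S}{2} = -2 + \frac{\left(3 - 5 a\right) + S}{2} = -2 + \frac{3 + S - 5 a}{2} = -2 + \left(\frac{3}{2} + \frac{S}{2} - \frac{5 a}{2}\right) = - \frac{1}{2} + \frac{S}{2} - \frac{5 a}{2}$)
$q = - \frac{1}{31} \approx -0.032258$
$d = \frac{37}{2}$ ($d = -17 - \left(- \frac{1}{2} + \frac{1}{2} \left(-10\right) - 30\right) = -17 - \left(- \frac{1}{2} - 5 - 30\right) = -17 - - \frac{71}{2} = -17 + \frac{71}{2} = \frac{37}{2} \approx 18.5$)
$p{\left(y \right)} = - \frac{1}{31} - y$
$\frac{1}{p{\left(d \right)} - 4788} = \frac{1}{\left(- \frac{1}{31} - \frac{37}{2}\right) - 4788} = \frac{1}{- \frac{1149}{62} - 4788} = \frac{1}{- \frac{298005}{62}} = - \frac{62}{298005}$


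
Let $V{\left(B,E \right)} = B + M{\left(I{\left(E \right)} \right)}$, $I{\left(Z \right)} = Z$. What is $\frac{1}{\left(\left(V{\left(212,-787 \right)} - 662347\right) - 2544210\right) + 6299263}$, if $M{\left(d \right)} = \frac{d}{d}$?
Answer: $\frac{1}{3092919} \approx 3.2332 \cdot 10^{-7}$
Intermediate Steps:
$M{\left(d \right)} = 1$
$V{\left(B,E \right)} = 1 + B$ ($V{\left(B,E \right)} = B + 1 = 1 + B$)
$\frac{1}{\left(\left(V{\left(212,-787 \right)} - 662347\right) - 2544210\right) + 6299263} = \frac{1}{\left(\left(\left(1 + 212\right) - 662347\right) - 2544210\right) + 6299263} = \frac{1}{\left(\left(213 - 662347\right) - 2544210\right) + 6299263} = \frac{1}{\left(-662134 - 2544210\right) + 6299263} = \frac{1}{-3206344 + 6299263} = \frac{1}{3092919}$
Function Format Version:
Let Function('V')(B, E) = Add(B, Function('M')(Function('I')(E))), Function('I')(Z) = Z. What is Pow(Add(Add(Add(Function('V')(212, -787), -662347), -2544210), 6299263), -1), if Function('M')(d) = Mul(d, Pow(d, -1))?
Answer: Rational(1, 3092919) ≈ 3.2332e-7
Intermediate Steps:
Function('M')(d) = 1
Function('V')(B, E) = Add(1, B) (Function('V')(B, E) = Add(B, 1) = Add(1, B))
Pow(Add(Add(Add(Function('V')(212, -787), -662347), -2544210), 6299263), -1) = Pow(Add(Add(Add(Add(1, 212), -662347), -2544210), 6299263), -1) = Pow(Add(Add(Add(213, -662347), -2544210), 6299263), -1) = Pow(Add(Add(-662134, -2544210), 6299263), -1) = Pow(Add(-3206344, 6299263), -1) = Pow(3092919, -1) = Rational(1, 3092919)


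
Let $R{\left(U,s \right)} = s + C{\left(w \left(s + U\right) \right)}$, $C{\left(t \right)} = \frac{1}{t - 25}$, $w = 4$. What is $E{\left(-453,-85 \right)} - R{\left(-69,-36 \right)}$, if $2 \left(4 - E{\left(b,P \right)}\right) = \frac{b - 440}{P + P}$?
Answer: $\frac{1130991}{30260} \approx 37.376$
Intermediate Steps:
$E{\left(b,P \right)} = 4 - \frac{-440 + b}{4 P}$ ($E{\left(b,P \right)} = 4 - \frac{\left(b - 440\right) \frac{1}{P + P}}{2} = 4 - \frac{\left(-440 + b\right) \frac{1}{2 P}}{2} = 4 - \frac{\frac{1}{2} \frac{1}{P} \left(-440 + b\right)}{2} = 4 - \frac{-440 + b}{4 P}$)
$C{\left(t \right)} = \frac{1}{-25 + t}$
$R{\left(U,s \right)} = s + \frac{1}{-25 + 4 U + 4 s}$ ($R{\left(U,s \right)} = s + \frac{1}{-25 + 4 \left(s + U\right)} = s + \frac{1}{-25 + 4 \left(U + s\right)} = s + \frac{1}{-25 + \left(4 U + 4 s\right)} = s + \frac{1}{-25 + 4 U + 4 s}$)
$E{\left(-453,-85 \right)} - R{\left(-69,-36 \right)} = \frac{440 - -453 + 16 \left(-85\right)}{4 \left(-85\right)} - \left(-36 + \frac{1}{-25 + 4 \left(-69\right) + 4 \left(-36\right)}\right) = \frac{1}{4} \left(- \frac{1}{85}\right) \left(440 + 453 - 1360\right) - \left(-36 + \frac{1}{-25 - 276 - 144}\right) = \frac{1}{4} \left(- \frac{1}{85}\right) \left(-467\right) - \left(-36 + \frac{1}{-445}\right) = \frac{467}{340} - \left(-36 - \frac{1}{445}\right) = \frac{467}{340} - - \frac{16021}{445} = \frac{467}{340} + \frac{16021}{445} = \frac{1130991}{30260}$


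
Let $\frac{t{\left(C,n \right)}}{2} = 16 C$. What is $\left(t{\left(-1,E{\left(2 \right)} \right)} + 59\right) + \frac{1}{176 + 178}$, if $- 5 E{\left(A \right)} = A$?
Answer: $\frac{9559}{354} \approx 27.003$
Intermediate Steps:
$E{\left(A \right)} = - \frac{A}{5}$
$t{\left(C,n \right)} = 32 C$ ($t{\left(C,n \right)} = 2 \cdot 16 C = 32 C$)
$\left(t{\left(-1,E{\left(2 \right)} \right)} + 59\right) + \frac{1}{176 + 178} = \left(32 \left(-1\right) + 59\right) + \frac{1}{176 + 178} = \left(-32 + 59\right) + \frac{1}{354} = 27 + \frac{1}{354} = \frac{9559}{354}$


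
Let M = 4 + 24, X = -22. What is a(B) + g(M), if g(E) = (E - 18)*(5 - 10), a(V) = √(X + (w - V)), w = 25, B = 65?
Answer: -50 + I*√62 ≈ -50.0 + 7.874*I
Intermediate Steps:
a(V) = √(3 - V) (a(V) = √(-22 + (25 - V)) = √(3 - V))
M = 28
g(E) = 90 - 5*E (g(E) = (-18 + E)*(-5) = 90 - 5*E)
a(B) + g(M) = √(3 - 1*65) + (90 - 5*28) = √(3 - 65) + (90 - 140) = √(-62) - 50 = I*√62 - 50 = -50 + I*√62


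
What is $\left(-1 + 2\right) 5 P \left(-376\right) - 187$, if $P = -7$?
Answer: $12973$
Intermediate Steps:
$\left(-1 + 2\right) 5 P \left(-376\right) - 187 = \left(-1 + 2\right) 5 \left(-7\right) \left(-376\right) - 187 = 1 \cdot 5 \left(-7\right) \left(-376\right) - 187 = 5 \left(-7\right) \left(-376\right) - 187 = \left(-35\right) \left(-376\right) - 187 = 13160 - 187 = 12973$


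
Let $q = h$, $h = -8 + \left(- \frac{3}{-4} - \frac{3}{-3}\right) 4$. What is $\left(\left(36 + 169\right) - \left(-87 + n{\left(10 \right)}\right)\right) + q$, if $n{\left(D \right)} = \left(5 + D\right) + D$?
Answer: $266$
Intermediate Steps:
$n{\left(D \right)} = 5 + 2 D$
$h = -1$ ($h = -8 + \left(\left(-3\right) \left(- \frac{1}{4}\right) - -1\right) 4 = -8 + \left(\frac{3}{4} + 1\right) 4 = -8 + \frac{7}{4} \cdot 4 = -8 + 7 = -1$)
$q = -1$
$\left(\left(36 + 169\right) - \left(-87 + n{\left(10 \right)}\right)\right) + q = \left(\left(36 + 169\right) + \left(87 - \left(5 + 2 \cdot 10\right)\right)\right) - 1 = \left(205 + \left(87 - \left(5 + 20\right)\right)\right) - 1 = \left(205 + \left(87 - 25\right)\right) - 1 = \left(205 + 62\right) - 1 = 267 - 1 = 266$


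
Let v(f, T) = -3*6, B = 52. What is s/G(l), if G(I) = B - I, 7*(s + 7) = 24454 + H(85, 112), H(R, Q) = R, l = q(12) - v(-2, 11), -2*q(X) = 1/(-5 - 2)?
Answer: 9796/95 ≈ 103.12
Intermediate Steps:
v(f, T) = -18
q(X) = 1/14 (q(X) = -1/(2*(-5 - 2)) = -½/(-7) = -½*(-⅐) = 1/14)
l = 253/14 (l = 1/14 - 1*(-18) = 1/14 + 18 = 253/14 ≈ 18.071)
s = 24490/7 (s = -7 + (24454 + 85)/7 = -7 + (⅐)*24539 = -7 + 24539/7 = 24490/7 ≈ 3498.6)
G(I) = 52 - I
s/G(l) = 24490/(7*(52 - 1*253/14)) = 24490/(7*(52 - 253/14)) = 24490/(7*(475/14)) = (24490/7)*(14/475) = 9796/95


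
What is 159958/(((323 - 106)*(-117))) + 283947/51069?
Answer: -319921573/432196947 ≈ -0.74022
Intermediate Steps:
159958/(((323 - 106)*(-117))) + 283947/51069 = 159958/((217*(-117))) + 283947*(1/51069) = 159958/(-25389) + 94649/17023 = 159958*(-1/25389) + 94649/17023 = -159958/25389 + 94649/17023 = -319921573/432196947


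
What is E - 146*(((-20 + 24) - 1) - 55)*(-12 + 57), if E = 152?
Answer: 341792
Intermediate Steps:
E - 146*(((-20 + 24) - 1) - 55)*(-12 + 57) = 152 - 146*(((-20 + 24) - 1) - 55)*(-12 + 57) = 152 - 146*((4 - 1) - 55)*45 = 152 - 146*(3 - 55)*45 = 152 - (-7592)*45 = 152 - 146*(-2340) = 152 + 341640 = 341792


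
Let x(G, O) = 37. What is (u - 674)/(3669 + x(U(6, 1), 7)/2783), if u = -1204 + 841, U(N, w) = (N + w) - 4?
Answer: -2885971/10210864 ≈ -0.28264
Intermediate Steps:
U(N, w) = -4 + N + w
u = -363
(u - 674)/(3669 + x(U(6, 1), 7)/2783) = (-363 - 674)/(3669 + 37/2783) = -1037/(3669 + 37*(1/2783)) = -1037/(3669 + 37/2783) = -1037/10210864/2783 = -1037*2783/10210864 = -2885971/10210864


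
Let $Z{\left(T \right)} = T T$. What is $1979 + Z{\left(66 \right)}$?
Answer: $6335$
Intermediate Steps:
$Z{\left(T \right)} = T^{2}$
$1979 + Z{\left(66 \right)} = 1979 + 66^{2} = 1979 + 4356 = 6335$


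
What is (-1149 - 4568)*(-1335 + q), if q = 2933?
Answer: -9135766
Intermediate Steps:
(-1149 - 4568)*(-1335 + q) = (-1149 - 4568)*(-1335 + 2933) = -5717*1598 = -9135766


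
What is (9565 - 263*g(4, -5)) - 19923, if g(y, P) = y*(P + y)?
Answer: -9306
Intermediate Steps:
(9565 - 263*g(4, -5)) - 19923 = (9565 - 1052*(-5 + 4)) - 19923 = (9565 - 1052*(-1)) - 19923 = (9565 - 263*(-4)) - 19923 = (9565 + 1052) - 19923 = 10617 - 19923 = -9306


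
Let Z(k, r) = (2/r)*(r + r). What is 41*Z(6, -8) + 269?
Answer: 433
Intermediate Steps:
Z(k, r) = 4 (Z(k, r) = (2/r)*(2*r) = 4)
41*Z(6, -8) + 269 = 41*4 + 269 = 164 + 269 = 433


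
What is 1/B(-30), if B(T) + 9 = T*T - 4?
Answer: 1/887 ≈ 0.0011274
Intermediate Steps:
B(T) = -13 + T² (B(T) = -9 + (T*T - 4) = -9 + (T² - 4) = -9 + (-4 + T²) = -13 + T²)
1/B(-30) = 1/(-13 + (-30)²) = 1/(-13 + 900) = 1/887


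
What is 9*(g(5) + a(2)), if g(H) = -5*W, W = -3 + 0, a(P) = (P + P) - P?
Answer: 153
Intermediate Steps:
a(P) = P (a(P) = 2*P - P = P)
W = -3
g(H) = 15 (g(H) = -5*(-3) = 15)
9*(g(5) + a(2)) = 9*(15 + 2) = 9*17 = 153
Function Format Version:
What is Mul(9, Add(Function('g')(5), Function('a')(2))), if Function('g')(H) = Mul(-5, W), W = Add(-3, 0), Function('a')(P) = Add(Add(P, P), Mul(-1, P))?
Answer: 153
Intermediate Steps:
Function('a')(P) = P (Function('a')(P) = Add(Mul(2, P), Mul(-1, P)) = P)
W = -3
Function('g')(H) = 15 (Function('g')(H) = Mul(-5, -3) = 15)
Mul(9, Add(Function('g')(5), Function('a')(2))) = Mul(9, Add(15, 2)) = Mul(9, 17) = 153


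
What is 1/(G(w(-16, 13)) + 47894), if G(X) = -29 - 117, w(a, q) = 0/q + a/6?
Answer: 1/47748 ≈ 2.0943e-5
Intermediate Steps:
w(a, q) = a/6 (w(a, q) = 0 + a*(⅙) = 0 + a/6 = a/6)
G(X) = -146
1/(G(w(-16, 13)) + 47894) = 1/(-146 + 47894) = 1/47748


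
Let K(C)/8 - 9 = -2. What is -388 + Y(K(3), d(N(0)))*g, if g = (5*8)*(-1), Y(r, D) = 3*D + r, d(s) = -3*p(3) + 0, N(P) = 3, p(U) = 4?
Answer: -1188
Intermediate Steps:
K(C) = 56 (K(C) = 72 + 8*(-2) = 72 - 16 = 56)
d(s) = -12 (d(s) = -3*4 + 0 = -12 + 0 = -12)
Y(r, D) = r + 3*D
g = -40 (g = 40*(-1) = -40)
-388 + Y(K(3), d(N(0)))*g = -388 + (56 + 3*(-12))*(-40) = -388 + (56 - 36)*(-40) = -388 + 20*(-40) = -388 - 800 = -1188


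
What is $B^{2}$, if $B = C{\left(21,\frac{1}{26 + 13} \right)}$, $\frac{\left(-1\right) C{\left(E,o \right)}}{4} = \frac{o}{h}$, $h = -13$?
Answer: $\frac{16}{257049} \approx 6.2245 \cdot 10^{-5}$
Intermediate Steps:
$C{\left(E,o \right)} = \frac{4 o}{13}$ ($C{\left(E,o \right)} = - 4 \frac{o}{-13} = - 4 o \left(- \frac{1}{13}\right) = - 4 \left(- \frac{o}{13}\right) = \frac{4 o}{13}$)
$B = \frac{4}{507}$ ($B = \frac{4}{13 \left(26 + 13\right)} = \frac{4}{13 \cdot 39} = \frac{4}{13} \cdot \frac{1}{39} = \frac{4}{507} \approx 0.0078895$)
$B^{2} = \left(\frac{4}{507}\right)^{2} = \frac{16}{257049}$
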